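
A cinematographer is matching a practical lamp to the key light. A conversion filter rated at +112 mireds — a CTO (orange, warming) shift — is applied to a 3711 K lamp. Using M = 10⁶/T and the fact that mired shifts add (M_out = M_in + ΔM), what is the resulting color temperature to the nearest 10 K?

M_in = 10⁶/3711 = 269.47 mireds.
M_out = 269.47 + (+112) = 381.47 mireds.
T_out = 10⁶/381.47 = 2621.4 K → 2620 K.

2620 K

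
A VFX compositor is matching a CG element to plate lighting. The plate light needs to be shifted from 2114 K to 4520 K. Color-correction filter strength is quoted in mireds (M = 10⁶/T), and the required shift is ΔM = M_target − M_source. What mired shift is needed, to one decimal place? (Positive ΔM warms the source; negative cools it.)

-251.8 mireds

M_source = 10⁶/2114 = 473.037; M_target = 10⁶/4520 = 221.239.
ΔM = 221.239 − 473.037 = -251.798 → -251.8 mireds, a cooling shift.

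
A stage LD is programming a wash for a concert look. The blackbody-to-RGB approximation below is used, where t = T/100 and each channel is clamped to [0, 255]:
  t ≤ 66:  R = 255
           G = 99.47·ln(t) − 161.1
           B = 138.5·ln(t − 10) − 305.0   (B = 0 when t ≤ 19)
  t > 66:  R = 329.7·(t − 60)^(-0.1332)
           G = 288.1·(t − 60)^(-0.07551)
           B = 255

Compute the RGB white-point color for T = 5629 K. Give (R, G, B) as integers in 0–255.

(255, 240, 226)

t = 5629/100 = 56.29; the t ≤ 66 branch applies.
R = 255 by definition for t ≤ 66.
G = 99.47·ln 56.29 − 161.1 = 99.47·4.0305 − 161.1 = 239.816.
B = 138.5·ln(56.29 − 10) − 305.0 = 138.5·ln 46.29 − 305.0 = 138.5·3.8349 − 305.0 = 226.137.
Rounded: (255, 240, 226).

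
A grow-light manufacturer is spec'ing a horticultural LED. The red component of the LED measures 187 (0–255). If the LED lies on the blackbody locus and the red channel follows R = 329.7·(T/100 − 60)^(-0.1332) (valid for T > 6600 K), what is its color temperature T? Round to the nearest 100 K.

(t − 60)^(-0.1332) = 187/329.7 = 0.56718.
t − 60 = 0.56718^(1/-0.1332) = 0.56718^(-7.508) = 70.620, so t = 130.620.
T = 100·t = 13062 K → 13100 K to the nearest 100 K.

13100 K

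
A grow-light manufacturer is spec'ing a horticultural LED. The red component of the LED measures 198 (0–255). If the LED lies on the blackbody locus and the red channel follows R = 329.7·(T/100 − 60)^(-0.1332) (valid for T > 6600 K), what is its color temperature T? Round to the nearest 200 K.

10600 K

(t − 60)^(-0.1332) = 198/329.7 = 0.60055.
t − 60 = 0.60055^(1/-0.1332) = 0.60055^(-7.508) = 45.980, so t = 105.980.
T = 100·t = 10598 K → 10600 K to the nearest 200 K.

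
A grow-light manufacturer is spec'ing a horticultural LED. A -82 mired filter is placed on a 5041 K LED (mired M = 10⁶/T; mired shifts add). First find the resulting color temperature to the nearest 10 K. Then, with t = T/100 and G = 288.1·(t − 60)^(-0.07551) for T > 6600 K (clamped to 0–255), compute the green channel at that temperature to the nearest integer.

225

M_in = 10⁶/5041 = 198.37; M_out = 198.37 + (-82) = 116.37.
T_out = 10⁶/116.37 = 8593.0 K → 8590 K; t = 85.9.
G = 288.1·(85.9 − 60)^(-0.07551) = 288.1·25.9^(-0.07551) = 288.1·0.78214 = 225.333.
Rounded: 225.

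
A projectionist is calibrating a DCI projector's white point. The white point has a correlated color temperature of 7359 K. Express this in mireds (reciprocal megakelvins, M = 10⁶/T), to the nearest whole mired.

136 mireds

M = 10⁶ / 7359 = 135.888 → 136 mireds.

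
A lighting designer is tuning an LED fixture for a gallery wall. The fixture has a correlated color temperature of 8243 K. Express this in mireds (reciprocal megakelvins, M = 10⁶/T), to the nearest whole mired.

121 mireds

M = 10⁶ / 8243 = 121.315 → 121 mireds.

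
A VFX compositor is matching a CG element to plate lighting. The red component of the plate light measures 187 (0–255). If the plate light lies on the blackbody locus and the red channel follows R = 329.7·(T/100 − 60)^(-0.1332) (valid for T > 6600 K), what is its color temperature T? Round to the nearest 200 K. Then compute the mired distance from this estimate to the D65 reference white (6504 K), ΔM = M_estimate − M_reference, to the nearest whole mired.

-77 mireds

(t − 60)^(-0.1332) = 187/329.7 = 0.56718.
t − 60 = 0.56718^(1/-0.1332) = 0.56718^(-7.508) = 70.620, so t = 130.620.
T = 100·t = 13062 K → 13000 K to the nearest 200 K.
M_estimate = 10⁶/13000 = 76.92; M_reference = 10⁶/6504 = 153.75.
ΔM = 76.92 − 153.75 = -76.83 → -77 mireds.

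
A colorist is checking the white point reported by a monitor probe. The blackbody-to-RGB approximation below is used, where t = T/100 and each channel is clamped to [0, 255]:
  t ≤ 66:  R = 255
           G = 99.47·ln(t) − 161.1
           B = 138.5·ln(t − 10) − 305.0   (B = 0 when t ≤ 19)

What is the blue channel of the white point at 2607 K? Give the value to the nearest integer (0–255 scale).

t = 2607/100 = 26.07; the t ≤ 66 branch applies.
B = 138.5·ln(26.07 − 10) − 305.0 = 138.5·ln 16.07 − 305.0 = 138.5·2.7770 − 305.0 = 79.608.
Rounded: 80.

80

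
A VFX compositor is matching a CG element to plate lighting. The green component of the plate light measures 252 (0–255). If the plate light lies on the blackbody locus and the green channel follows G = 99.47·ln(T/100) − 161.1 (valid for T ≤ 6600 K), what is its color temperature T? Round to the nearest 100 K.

ln t = (252 + 161.1) / 99.47 = 4.1530.
t = e^4.1530 = 63.625.
T = 100·t = 6363 K → 6400 K to the nearest 100 K.

6400 K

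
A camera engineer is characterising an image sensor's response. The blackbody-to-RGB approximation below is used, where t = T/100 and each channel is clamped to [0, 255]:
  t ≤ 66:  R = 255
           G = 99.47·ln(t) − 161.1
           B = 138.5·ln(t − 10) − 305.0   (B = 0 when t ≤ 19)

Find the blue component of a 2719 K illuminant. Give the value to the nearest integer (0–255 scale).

t = 2719/100 = 27.19; the t ≤ 66 branch applies.
B = 138.5·ln(27.19 − 10) − 305.0 = 138.5·ln 17.19 − 305.0 = 138.5·2.8443 − 305.0 = 88.939.
Rounded: 89.

89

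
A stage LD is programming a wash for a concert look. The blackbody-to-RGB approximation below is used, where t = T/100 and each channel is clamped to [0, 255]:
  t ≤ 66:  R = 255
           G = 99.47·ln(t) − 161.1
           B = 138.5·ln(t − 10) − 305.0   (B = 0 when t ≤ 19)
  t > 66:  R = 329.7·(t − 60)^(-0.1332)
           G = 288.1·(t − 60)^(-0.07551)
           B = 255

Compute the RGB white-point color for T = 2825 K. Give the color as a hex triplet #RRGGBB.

#FFAB61

t = 2825/100 = 28.25; the t ≤ 66 branch applies.
R = 255 by definition for t ≤ 66.
G = 99.47·ln 28.25 − 161.1 = 99.47·3.3411 − 161.1 = 171.239.
B = 138.5·ln(28.25 − 10) − 305.0 = 138.5·ln 18.25 − 305.0 = 138.5·2.9042 − 305.0 = 97.227.
Rounded: (255, 171, 97).
In hex: #FFAB61.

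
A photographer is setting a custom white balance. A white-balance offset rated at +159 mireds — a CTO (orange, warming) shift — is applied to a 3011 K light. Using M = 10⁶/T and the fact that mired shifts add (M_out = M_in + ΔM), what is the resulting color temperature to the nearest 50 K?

2050 K

M_in = 10⁶/3011 = 332.12 mireds.
M_out = 332.12 + (+159) = 491.12 mireds.
T_out = 10⁶/491.12 = 2036.2 K → 2050 K.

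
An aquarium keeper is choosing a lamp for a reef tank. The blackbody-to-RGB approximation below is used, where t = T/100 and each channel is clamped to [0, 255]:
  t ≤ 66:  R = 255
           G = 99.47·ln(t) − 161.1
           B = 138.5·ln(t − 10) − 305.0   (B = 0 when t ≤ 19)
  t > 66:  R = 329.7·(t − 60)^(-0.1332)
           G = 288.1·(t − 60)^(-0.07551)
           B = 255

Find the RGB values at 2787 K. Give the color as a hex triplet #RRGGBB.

#FFAA5E

t = 2787/100 = 27.87; the t ≤ 66 branch applies.
R = 255 by definition for t ≤ 66.
G = 99.47·ln 27.87 − 161.1 = 99.47·3.3276 − 161.1 = 169.891.
B = 138.5·ln(27.87 − 10) − 305.0 = 138.5·ln 17.87 − 305.0 = 138.5·2.8831 − 305.0 = 94.313.
Rounded: (255, 170, 94).
In hex: #FFAA5E.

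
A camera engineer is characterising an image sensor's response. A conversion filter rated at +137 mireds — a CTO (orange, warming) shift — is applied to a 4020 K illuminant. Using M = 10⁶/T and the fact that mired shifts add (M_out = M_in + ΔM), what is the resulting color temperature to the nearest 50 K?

M_in = 10⁶/4020 = 248.76 mireds.
M_out = 248.76 + (+137) = 385.76 mireds.
T_out = 10⁶/385.76 = 2592.3 K → 2600 K.

2600 K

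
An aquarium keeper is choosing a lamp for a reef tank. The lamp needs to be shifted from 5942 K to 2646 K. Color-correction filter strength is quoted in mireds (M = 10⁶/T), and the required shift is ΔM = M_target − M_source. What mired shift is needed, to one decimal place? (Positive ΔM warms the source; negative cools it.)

M_source = 10⁶/5942 = 168.294; M_target = 10⁶/2646 = 377.929.
ΔM = 377.929 − 168.294 = 209.635 → +209.6 mireds, a warming shift.

+209.6 mireds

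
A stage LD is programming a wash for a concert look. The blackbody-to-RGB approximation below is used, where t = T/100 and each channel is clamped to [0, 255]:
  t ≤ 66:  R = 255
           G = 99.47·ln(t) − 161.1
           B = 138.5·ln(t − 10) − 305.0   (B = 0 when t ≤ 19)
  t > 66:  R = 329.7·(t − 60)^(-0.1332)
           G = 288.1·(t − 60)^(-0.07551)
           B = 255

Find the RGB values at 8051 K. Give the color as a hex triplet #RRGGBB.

t = 8051/100 = 80.51; the t > 66 branch applies.
R = 329.7·(80.51 − 60)^(-0.1332) = 329.7·20.51^(-0.1332) = 329.7·0.66872 = 220.478.
G = 288.1·(80.51 − 60)^(-0.07551) = 288.1·20.51^(-0.07551) = 288.1·0.79604 = 229.338.
B = 255 by definition for t > 66.
Rounded: (220, 229, 255).
In hex: #DCE5FF.

#DCE5FF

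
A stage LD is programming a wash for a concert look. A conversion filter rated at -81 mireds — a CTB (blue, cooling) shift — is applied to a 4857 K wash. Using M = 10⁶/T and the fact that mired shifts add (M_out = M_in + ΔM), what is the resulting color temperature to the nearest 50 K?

8000 K

M_in = 10⁶/4857 = 205.89 mireds.
M_out = 205.89 + (-81) = 124.89 mireds.
T_out = 10⁶/124.89 = 8007.1 K → 8000 K.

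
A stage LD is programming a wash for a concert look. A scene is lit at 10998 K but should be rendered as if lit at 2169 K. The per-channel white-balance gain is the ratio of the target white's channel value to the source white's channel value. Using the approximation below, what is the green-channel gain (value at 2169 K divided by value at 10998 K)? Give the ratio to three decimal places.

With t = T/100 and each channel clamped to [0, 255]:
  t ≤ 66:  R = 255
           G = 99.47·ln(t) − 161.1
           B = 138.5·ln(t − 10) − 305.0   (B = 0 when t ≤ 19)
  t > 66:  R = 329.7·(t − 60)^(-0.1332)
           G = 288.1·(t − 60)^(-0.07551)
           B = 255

At 10998 K (t = 109.98):
  G = 288.1·(109.98 − 60)^(-0.07551) = 288.1·49.98^(-0.07551) = 288.1·0.74426 = 214.421.
At 2169 K (t = 21.69):
  G = 99.47·ln 21.69 − 161.1 = 99.47·3.0769 − 161.1 = 144.954.
Gain = 144.954 / 214.421 = 0.6760 → 0.676.

0.676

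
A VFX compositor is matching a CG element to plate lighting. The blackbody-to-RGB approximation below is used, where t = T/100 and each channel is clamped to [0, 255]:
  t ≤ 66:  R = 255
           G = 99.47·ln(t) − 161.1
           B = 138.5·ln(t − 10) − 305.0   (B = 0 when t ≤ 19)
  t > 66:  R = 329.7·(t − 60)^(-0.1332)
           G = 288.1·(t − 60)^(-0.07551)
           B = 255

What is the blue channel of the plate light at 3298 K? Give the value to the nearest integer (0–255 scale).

129

t = 3298/100 = 32.98; the t ≤ 66 branch applies.
B = 138.5·ln(32.98 − 10) − 305.0 = 138.5·ln 22.98 − 305.0 = 138.5·3.1346 − 305.0 = 129.145.
Rounded: 129.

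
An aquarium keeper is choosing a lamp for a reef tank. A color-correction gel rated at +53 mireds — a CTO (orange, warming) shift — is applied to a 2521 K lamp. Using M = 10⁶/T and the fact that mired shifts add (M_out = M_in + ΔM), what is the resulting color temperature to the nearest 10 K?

2220 K

M_in = 10⁶/2521 = 396.67 mireds.
M_out = 396.67 + (+53) = 449.67 mireds.
T_out = 10⁶/449.67 = 2223.9 K → 2220 K.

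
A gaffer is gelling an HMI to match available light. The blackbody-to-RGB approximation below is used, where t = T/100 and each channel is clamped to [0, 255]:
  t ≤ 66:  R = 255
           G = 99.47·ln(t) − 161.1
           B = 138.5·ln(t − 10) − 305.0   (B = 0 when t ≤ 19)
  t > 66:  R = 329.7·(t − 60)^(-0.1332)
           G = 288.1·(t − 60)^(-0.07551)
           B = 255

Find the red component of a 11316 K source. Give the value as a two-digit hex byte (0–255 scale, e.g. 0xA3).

t = 11316/100 = 113.16; the t > 66 branch applies.
R = 329.7·(113.16 − 60)^(-0.1332) = 329.7·53.16^(-0.1332) = 329.7·0.58905 = 194.210.
Rounded: 194; in hex, 0xC2.

0xC2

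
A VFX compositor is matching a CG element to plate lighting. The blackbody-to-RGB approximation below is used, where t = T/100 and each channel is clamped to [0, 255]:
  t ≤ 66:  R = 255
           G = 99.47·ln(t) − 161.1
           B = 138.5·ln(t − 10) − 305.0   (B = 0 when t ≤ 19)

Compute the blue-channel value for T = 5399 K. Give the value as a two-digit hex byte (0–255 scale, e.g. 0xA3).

t = 5399/100 = 53.99; the t ≤ 66 branch applies.
B = 138.5·ln(53.99 − 10) − 305.0 = 138.5·ln 43.99 − 305.0 = 138.5·3.7840 − 305.0 = 219.079.
Rounded: 219; in hex, 0xDB.

0xDB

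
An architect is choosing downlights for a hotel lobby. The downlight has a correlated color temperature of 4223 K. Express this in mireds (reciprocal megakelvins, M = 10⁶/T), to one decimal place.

236.8 mireds

M = 10⁶ / 4223 = 236.798 → 236.8 mireds.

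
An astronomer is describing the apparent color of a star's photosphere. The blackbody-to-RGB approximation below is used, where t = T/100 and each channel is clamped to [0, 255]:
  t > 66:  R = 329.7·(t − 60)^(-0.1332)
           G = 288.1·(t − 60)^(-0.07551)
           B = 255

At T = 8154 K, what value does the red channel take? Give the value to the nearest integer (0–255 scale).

219

t = 8154/100 = 81.54; the t > 66 branch applies.
R = 329.7·(81.54 − 60)^(-0.1332) = 329.7·21.54^(-0.1332) = 329.7·0.66437 = 219.044.
Rounded: 219.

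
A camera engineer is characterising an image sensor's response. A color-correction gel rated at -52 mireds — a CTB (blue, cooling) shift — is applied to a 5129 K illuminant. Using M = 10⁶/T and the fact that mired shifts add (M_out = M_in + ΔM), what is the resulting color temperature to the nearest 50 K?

M_in = 10⁶/5129 = 194.97 mireds.
M_out = 194.97 + (-52) = 142.97 mireds.
T_out = 10⁶/142.97 = 6994.5 K → 7000 K.

7000 K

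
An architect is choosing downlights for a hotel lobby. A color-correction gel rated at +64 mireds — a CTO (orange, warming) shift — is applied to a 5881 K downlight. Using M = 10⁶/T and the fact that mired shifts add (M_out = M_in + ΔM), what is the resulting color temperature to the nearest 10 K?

4270 K

M_in = 10⁶/5881 = 170.04 mireds.
M_out = 170.04 + (+64) = 234.04 mireds.
T_out = 10⁶/234.04 = 4272.8 K → 4270 K.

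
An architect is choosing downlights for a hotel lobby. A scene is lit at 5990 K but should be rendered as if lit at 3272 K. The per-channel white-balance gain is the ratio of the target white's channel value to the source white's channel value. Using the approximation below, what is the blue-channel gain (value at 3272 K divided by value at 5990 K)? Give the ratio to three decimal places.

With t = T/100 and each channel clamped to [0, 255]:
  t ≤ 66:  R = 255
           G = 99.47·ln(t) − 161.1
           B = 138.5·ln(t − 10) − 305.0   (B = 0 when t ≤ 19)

0.539

At 5990 K (t = 59.9):
  B = 138.5·ln(59.9 − 10) − 305.0 = 138.5·ln 49.9 − 305.0 = 138.5·3.9100 − 305.0 = 236.538.
At 3272 K (t = 32.72):
  B = 138.5·ln(32.72 − 10) − 305.0 = 138.5·ln 22.72 − 305.0 = 138.5·3.1232 − 305.0 = 127.570.
Gain = 127.570 / 236.538 = 0.5393 → 0.539.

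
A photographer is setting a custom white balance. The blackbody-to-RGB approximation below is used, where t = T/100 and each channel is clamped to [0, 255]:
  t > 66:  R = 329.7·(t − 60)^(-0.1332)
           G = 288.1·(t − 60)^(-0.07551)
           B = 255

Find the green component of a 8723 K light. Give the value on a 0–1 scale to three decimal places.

t = 8723/100 = 87.23; the t > 66 branch applies.
G = 288.1·(87.23 − 60)^(-0.07551) = 288.1·27.23^(-0.07551) = 288.1·0.77918 = 224.483.
On a 0–1 scale: 224.483/255 = 0.8803 → 0.880.

0.880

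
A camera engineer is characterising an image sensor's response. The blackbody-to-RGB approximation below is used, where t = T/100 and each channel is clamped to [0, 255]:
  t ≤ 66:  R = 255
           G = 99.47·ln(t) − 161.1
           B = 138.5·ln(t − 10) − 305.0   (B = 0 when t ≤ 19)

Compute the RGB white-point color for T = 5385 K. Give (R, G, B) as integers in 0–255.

t = 5385/100 = 53.85; the t ≤ 66 branch applies.
R = 255 by definition for t ≤ 66.
G = 99.47·ln 53.85 − 161.1 = 99.47·3.9862 − 161.1 = 235.408.
B = 138.5·ln(53.85 − 10) − 305.0 = 138.5·ln 43.85 − 305.0 = 138.5·3.7808 − 305.0 = 218.637.
Rounded: (255, 235, 219).

(255, 235, 219)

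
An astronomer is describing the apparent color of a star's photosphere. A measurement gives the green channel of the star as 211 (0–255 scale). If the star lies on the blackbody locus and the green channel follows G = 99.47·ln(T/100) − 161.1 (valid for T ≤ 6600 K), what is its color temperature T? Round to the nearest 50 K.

4200 K

ln t = (211 + 161.1) / 99.47 = 3.7408.
t = e^3.7408 = 42.133.
T = 100·t = 4213 K → 4200 K to the nearest 50 K.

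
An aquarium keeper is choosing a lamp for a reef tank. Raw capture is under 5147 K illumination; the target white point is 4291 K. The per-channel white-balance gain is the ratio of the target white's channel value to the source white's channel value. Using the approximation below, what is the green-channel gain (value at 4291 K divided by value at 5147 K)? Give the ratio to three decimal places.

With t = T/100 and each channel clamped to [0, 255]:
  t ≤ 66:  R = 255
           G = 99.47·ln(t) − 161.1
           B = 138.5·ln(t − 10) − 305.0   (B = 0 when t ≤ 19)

0.922

At 5147 K (t = 51.47):
  G = 99.47·ln 51.47 − 161.1 = 99.47·3.9410 − 161.1 = 230.911.
At 4291 K (t = 42.91):
  G = 99.47·ln 42.91 − 161.1 = 99.47·3.7591 − 161.1 = 212.818.
Gain = 212.818 / 230.911 = 0.9216 → 0.922.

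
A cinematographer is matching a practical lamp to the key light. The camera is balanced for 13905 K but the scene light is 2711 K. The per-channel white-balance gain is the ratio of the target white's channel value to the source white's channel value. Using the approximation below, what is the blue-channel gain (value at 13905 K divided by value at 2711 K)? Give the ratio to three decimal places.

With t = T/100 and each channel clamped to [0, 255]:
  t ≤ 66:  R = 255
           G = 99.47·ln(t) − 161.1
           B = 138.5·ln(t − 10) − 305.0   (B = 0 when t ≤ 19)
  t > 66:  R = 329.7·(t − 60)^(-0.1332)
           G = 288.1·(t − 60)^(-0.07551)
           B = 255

2.888

At 2711 K (t = 27.11):
  B = 138.5·ln(27.11 − 10) − 305.0 = 138.5·ln 17.11 − 305.0 = 138.5·2.8397 − 305.0 = 88.293.
At 13905 K (t = 139.05):
  B = 255 by definition for t > 66.
Gain = 255.000 / 88.293 = 2.8881 → 2.888.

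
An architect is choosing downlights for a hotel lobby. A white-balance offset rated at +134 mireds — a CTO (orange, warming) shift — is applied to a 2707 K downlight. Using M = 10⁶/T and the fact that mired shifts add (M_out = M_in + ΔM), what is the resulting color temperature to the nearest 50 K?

2000 K

M_in = 10⁶/2707 = 369.41 mireds.
M_out = 369.41 + (+134) = 503.41 mireds.
T_out = 10⁶/503.41 = 1986.4 K → 2000 K.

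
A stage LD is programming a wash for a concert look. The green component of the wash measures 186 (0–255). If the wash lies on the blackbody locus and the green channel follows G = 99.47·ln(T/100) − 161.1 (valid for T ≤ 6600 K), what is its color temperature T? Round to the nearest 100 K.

3300 K

ln t = (186 + 161.1) / 99.47 = 3.4895.
t = e^3.4895 = 32.769.
T = 100·t = 3277 K → 3300 K to the nearest 100 K.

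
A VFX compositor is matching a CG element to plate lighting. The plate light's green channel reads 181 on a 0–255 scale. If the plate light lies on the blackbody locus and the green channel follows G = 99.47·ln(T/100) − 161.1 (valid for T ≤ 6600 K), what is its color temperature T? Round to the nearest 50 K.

3100 K

ln t = (181 + 161.1) / 99.47 = 3.4392.
t = e^3.4392 = 31.163.
T = 100·t = 3116 K → 3100 K to the nearest 50 K.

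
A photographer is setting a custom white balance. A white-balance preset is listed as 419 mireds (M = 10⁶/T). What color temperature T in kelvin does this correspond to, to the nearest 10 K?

T = 10⁶ / 419 = 2386.63 K → 2390 K.

2390 K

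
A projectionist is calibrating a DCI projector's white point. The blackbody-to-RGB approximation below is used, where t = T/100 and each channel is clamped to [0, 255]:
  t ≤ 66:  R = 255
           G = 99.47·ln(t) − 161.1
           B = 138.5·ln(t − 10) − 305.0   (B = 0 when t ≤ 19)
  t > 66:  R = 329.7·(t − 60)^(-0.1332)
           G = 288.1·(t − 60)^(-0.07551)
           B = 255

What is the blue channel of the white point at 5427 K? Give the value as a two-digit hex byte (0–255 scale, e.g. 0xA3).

t = 5427/100 = 54.27; the t ≤ 66 branch applies.
B = 138.5·ln(54.27 − 10) − 305.0 = 138.5·ln 44.27 − 305.0 = 138.5·3.7903 − 305.0 = 219.958.
Rounded: 220; in hex, 0xDC.

0xDC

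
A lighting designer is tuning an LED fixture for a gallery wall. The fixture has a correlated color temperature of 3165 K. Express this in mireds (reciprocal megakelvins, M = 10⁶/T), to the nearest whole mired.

316 mireds

M = 10⁶ / 3165 = 315.956 → 316 mireds.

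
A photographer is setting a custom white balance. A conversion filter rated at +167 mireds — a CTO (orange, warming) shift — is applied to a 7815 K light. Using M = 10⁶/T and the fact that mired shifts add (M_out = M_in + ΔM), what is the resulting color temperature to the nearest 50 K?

3400 K

M_in = 10⁶/7815 = 127.96 mireds.
M_out = 127.96 + (+167) = 294.96 mireds.
T_out = 10⁶/294.96 = 3390.3 K → 3400 K.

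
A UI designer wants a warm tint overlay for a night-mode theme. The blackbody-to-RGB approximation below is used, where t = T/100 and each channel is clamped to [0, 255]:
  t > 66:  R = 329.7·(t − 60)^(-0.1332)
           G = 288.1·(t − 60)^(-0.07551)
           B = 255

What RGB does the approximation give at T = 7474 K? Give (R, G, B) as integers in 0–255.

(230, 235, 255)

t = 7474/100 = 74.74; the t > 66 branch applies.
R = 329.7·(74.74 − 60)^(-0.1332) = 329.7·14.74^(-0.1332) = 329.7·0.69881 = 230.396.
G = 288.1·(74.74 − 60)^(-0.07551) = 288.1·14.74^(-0.07551) = 288.1·0.81614 = 235.131.
B = 255 by definition for t > 66.
Rounded: (230, 235, 255).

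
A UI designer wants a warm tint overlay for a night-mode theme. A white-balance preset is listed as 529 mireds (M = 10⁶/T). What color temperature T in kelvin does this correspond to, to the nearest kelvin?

T = 10⁶ / 529 = 1890.36 K → 1890 K.

1890 K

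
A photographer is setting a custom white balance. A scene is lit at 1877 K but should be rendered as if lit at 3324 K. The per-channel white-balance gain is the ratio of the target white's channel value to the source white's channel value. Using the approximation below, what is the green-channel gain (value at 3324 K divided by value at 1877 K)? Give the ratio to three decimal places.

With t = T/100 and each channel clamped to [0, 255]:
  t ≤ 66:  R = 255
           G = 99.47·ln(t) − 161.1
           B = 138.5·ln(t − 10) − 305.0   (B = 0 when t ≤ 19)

1.435

At 1877 K (t = 18.77):
  G = 99.47·ln 18.77 − 161.1 = 99.47·2.9323 − 161.1 = 130.572.
At 3324 K (t = 33.24):
  G = 99.47·ln 33.24 − 161.1 = 99.47·3.5038 − 161.1 = 187.418.
Gain = 187.418 / 130.572 = 1.4354 → 1.435.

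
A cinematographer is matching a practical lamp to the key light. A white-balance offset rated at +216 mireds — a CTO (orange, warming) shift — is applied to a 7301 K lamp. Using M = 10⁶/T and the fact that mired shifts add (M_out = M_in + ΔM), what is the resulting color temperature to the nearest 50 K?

M_in = 10⁶/7301 = 136.97 mireds.
M_out = 136.97 + (+216) = 352.97 mireds.
T_out = 10⁶/352.97 = 2833.1 K → 2850 K.

2850 K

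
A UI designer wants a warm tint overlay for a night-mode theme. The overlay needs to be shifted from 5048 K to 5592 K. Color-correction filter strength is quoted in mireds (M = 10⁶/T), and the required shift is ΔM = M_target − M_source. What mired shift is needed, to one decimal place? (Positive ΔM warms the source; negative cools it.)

-19.3 mireds

M_source = 10⁶/5048 = 198.098; M_target = 10⁶/5592 = 178.827.
ΔM = 178.827 − 198.098 = -19.271 → -19.3 mireds, a cooling shift.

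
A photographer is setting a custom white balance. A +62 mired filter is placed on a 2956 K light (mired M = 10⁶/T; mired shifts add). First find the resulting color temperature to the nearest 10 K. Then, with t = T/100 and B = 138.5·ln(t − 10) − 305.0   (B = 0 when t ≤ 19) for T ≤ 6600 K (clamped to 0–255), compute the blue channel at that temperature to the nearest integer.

70

M_in = 10⁶/2956 = 338.29; M_out = 338.29 + (+62) = 400.29.
T_out = 10⁶/400.29 = 2498.2 K → 2500 K; t = 25.
B = 138.5·ln(25 − 10) − 305.0 = 138.5·ln 15 − 305.0 = 138.5·2.7081 − 305.0 = 70.065.
Rounded: 70.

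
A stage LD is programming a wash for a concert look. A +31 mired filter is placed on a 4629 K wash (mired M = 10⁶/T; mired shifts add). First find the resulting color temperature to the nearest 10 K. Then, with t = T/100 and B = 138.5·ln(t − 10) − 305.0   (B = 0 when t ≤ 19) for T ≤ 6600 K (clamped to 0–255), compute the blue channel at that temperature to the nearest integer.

168

M_in = 10⁶/4629 = 216.03; M_out = 216.03 + (+31) = 247.03.
T_out = 10⁶/247.03 = 4048.1 K → 4050 K; t = 40.5.
B = 138.5·ln(40.5 − 10) − 305.0 = 138.5·ln 30.5 − 305.0 = 138.5·3.4177 − 305.0 = 168.355.
Rounded: 168.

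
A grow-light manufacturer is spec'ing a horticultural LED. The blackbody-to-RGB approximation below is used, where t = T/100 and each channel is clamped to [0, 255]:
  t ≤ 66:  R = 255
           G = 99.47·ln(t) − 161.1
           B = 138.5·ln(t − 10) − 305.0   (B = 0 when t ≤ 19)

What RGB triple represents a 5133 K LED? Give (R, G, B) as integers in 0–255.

t = 5133/100 = 51.33; the t ≤ 66 branch applies.
R = 255 by definition for t ≤ 66.
G = 99.47·ln 51.33 − 161.1 = 99.47·3.9383 − 161.1 = 230.640.
B = 138.5·ln(51.33 − 10) − 305.0 = 138.5·ln 41.33 − 305.0 = 138.5·3.7216 − 305.0 = 210.440.
Rounded: (255, 231, 210).

(255, 231, 210)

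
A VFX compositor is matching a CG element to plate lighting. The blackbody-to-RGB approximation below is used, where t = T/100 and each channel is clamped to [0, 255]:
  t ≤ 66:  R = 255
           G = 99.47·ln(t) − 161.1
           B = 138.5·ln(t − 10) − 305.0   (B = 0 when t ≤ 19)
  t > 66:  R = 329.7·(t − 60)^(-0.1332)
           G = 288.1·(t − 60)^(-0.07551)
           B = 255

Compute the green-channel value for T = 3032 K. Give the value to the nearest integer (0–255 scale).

t = 3032/100 = 30.32; the t ≤ 66 branch applies.
G = 99.47·ln 30.32 − 161.1 = 99.47·3.4118 − 161.1 = 178.272.
Rounded: 178.

178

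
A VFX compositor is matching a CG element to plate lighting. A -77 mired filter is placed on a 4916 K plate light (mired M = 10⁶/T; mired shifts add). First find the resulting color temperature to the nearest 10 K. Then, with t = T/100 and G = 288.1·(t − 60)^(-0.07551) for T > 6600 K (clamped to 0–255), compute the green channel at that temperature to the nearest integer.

231

M_in = 10⁶/4916 = 203.42; M_out = 203.42 + (-77) = 126.42.
T_out = 10⁶/126.42 = 7910.3 K → 7910 K; t = 79.1.
G = 288.1·(79.1 − 60)^(-0.07551) = 288.1·19.1^(-0.07551) = 288.1·0.80033 = 230.575.
Rounded: 231.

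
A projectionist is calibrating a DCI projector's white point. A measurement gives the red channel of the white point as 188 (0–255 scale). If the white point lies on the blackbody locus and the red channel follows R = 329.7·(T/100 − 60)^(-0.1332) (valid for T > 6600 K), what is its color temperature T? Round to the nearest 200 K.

12800 K

(t − 60)^(-0.1332) = 188/329.7 = 0.57022.
t − 60 = 0.57022^(1/-0.1332) = 0.57022^(-7.508) = 67.848, so t = 127.848.
T = 100·t = 12785 K → 12800 K to the nearest 200 K.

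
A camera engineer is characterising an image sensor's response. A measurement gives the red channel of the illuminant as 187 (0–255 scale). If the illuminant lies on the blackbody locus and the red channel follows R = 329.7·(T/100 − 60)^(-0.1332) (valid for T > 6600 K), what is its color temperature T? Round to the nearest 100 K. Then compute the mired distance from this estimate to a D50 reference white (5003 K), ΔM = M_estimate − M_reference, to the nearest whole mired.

-124 mireds

(t − 60)^(-0.1332) = 187/329.7 = 0.56718.
t − 60 = 0.56718^(1/-0.1332) = 0.56718^(-7.508) = 70.620, so t = 130.620.
T = 100·t = 13062 K → 13100 K to the nearest 100 K.
M_estimate = 10⁶/13100 = 76.34; M_reference = 10⁶/5003 = 199.88.
ΔM = 76.34 − 199.88 = -123.54 → -124 mireds.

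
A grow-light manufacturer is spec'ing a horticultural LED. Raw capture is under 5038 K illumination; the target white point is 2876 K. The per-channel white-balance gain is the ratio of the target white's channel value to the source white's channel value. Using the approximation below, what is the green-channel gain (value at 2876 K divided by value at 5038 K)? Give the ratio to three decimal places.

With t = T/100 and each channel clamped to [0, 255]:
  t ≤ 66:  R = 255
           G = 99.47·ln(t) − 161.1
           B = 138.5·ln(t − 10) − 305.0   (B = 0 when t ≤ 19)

0.756

At 5038 K (t = 50.38):
  G = 99.47·ln 50.38 − 161.1 = 99.47·3.9196 − 161.1 = 228.782.
At 2876 K (t = 28.76):
  G = 99.47·ln 28.76 − 161.1 = 99.47·3.3590 − 161.1 = 173.018.
Gain = 173.018 / 228.782 = 0.7563 → 0.756.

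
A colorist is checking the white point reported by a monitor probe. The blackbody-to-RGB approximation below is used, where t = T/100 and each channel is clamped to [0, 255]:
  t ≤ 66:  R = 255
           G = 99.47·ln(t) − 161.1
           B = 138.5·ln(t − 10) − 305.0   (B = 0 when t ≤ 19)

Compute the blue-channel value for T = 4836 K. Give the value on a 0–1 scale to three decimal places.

0.785

t = 4836/100 = 48.36; the t ≤ 66 branch applies.
B = 138.5·ln(48.36 − 10) − 305.0 = 138.5·ln 38.36 − 305.0 = 138.5·3.6470 − 305.0 = 200.112.
On a 0–1 scale: 200.112/255 = 0.7848 → 0.785.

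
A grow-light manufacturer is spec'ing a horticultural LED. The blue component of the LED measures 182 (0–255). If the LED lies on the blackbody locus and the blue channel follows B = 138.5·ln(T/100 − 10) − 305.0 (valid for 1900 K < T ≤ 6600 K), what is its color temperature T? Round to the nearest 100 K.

4400 K

ln(t − 10) = (182 + 305.0) / 138.5 = 3.5162.
t − 10 = e^3.5162 = 33.658, so t = 43.658.
T = 100·t = 4366 K → 4400 K to the nearest 100 K.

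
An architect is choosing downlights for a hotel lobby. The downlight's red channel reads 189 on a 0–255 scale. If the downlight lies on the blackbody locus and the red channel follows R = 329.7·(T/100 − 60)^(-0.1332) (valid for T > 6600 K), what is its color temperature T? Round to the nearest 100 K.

12500 K

(t − 60)^(-0.1332) = 189/329.7 = 0.57325.
t − 60 = 0.57325^(1/-0.1332) = 0.57325^(-7.508) = 65.199, so t = 125.199.
T = 100·t = 12520 K → 12500 K to the nearest 100 K.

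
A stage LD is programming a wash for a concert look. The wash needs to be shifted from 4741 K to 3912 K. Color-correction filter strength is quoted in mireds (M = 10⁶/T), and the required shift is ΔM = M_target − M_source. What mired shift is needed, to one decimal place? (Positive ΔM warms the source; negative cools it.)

M_source = 10⁶/4741 = 210.926; M_target = 10⁶/3912 = 255.624.
ΔM = 255.624 − 210.926 = 44.698 → +44.7 mireds, a warming shift.

+44.7 mireds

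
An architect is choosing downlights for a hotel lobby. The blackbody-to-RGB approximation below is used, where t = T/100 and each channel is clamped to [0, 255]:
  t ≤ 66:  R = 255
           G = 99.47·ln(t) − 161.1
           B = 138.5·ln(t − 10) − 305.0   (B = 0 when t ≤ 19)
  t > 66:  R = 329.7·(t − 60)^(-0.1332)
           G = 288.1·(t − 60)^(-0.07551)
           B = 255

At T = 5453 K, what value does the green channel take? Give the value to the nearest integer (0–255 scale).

237

t = 5453/100 = 54.53; the t ≤ 66 branch applies.
G = 99.47·ln 54.53 − 161.1 = 99.47·3.9988 − 161.1 = 236.656.
Rounded: 237.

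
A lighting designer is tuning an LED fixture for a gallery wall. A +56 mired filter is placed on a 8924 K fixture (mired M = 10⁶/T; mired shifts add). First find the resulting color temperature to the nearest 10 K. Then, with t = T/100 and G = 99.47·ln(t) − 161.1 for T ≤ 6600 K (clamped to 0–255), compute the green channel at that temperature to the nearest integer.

M_in = 10⁶/8924 = 112.06; M_out = 112.06 + (+56) = 168.06.
T_out = 10⁶/168.06 = 5950.3 K → 5950 K; t = 59.5.
G = 99.47·ln 59.5 − 161.1 = 99.47·4.0860 − 161.1 = 245.332.
Rounded: 245.

245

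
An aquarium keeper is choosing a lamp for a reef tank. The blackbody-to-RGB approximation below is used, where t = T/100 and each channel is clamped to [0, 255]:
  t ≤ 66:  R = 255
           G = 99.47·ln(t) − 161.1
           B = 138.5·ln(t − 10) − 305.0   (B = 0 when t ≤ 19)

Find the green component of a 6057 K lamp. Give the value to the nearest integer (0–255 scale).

t = 6057/100 = 60.57; the t ≤ 66 branch applies.
G = 99.47·ln 60.57 − 161.1 = 99.47·4.1038 − 161.1 = 247.105.
Rounded: 247.

247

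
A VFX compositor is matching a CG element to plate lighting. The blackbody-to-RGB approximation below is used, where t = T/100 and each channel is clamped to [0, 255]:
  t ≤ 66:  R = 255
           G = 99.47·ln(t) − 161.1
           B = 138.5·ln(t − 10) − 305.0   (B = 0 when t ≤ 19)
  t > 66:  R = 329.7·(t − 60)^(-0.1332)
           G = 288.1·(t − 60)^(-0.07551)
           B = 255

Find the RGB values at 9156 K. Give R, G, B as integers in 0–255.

R=208, G=222, B=255

t = 9156/100 = 91.56; the t > 66 branch applies.
R = 329.7·(91.56 − 60)^(-0.1332) = 329.7·31.56^(-0.1332) = 329.7·0.63142 = 208.178.
G = 288.1·(91.56 − 60)^(-0.07551) = 288.1·31.56^(-0.07551) = 288.1·0.77055 = 221.995.
B = 255 by definition for t > 66.
Rounded: (208, 222, 255).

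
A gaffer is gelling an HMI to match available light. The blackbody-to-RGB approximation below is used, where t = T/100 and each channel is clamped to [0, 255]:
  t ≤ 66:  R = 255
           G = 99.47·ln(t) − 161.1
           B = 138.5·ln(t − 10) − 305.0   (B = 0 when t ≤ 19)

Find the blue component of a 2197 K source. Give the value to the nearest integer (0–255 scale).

39

t = 2197/100 = 21.97; the t ≤ 66 branch applies.
B = 138.5·ln(21.97 − 10) − 305.0 = 138.5·ln 11.97 − 305.0 = 138.5·2.4824 − 305.0 = 38.813.
Rounded: 39.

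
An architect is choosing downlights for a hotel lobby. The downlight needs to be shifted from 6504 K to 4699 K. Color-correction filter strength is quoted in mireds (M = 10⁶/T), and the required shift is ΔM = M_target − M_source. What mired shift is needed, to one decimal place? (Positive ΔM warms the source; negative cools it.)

+59.1 mireds

M_source = 10⁶/6504 = 153.752; M_target = 10⁶/4699 = 212.811.
ΔM = 212.811 − 153.752 = 59.060 → +59.1 mireds, a warming shift.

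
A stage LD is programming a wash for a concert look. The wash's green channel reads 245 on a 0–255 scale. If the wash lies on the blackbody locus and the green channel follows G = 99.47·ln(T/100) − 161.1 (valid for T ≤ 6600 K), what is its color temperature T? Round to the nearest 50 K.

5950 K

ln t = (245 + 161.1) / 99.47 = 4.0826.
t = e^4.0826 = 59.302.
T = 100·t = 5930 K → 5950 K to the nearest 50 K.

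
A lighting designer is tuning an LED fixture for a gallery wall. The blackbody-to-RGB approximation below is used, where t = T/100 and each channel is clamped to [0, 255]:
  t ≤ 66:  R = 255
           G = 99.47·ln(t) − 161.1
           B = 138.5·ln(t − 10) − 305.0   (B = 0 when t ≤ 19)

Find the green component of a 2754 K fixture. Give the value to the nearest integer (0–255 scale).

169

t = 2754/100 = 27.54; the t ≤ 66 branch applies.
G = 99.47·ln 27.54 − 161.1 = 99.47·3.3156 − 161.1 = 168.707.
Rounded: 169.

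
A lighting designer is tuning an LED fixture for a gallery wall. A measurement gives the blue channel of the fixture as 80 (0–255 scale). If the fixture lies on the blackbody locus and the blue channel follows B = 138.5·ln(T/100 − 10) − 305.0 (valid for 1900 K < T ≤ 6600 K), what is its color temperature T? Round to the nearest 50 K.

ln(t − 10) = (80 + 305.0) / 138.5 = 2.7798.
t − 10 = e^2.7798 = 16.116, so t = 26.116.
T = 100·t = 2612 K → 2600 K to the nearest 50 K.

2600 K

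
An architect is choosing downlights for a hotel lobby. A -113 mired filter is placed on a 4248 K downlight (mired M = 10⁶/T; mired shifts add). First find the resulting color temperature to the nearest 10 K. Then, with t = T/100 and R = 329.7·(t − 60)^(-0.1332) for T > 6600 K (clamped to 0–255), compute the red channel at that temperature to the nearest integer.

219

M_in = 10⁶/4248 = 235.40; M_out = 235.40 + (-113) = 122.40.
T_out = 10⁶/122.40 = 8169.6 K → 8170 K; t = 81.7.
R = 329.7·(81.7 − 60)^(-0.1332) = 329.7·21.7^(-0.1332) = 329.7·0.66372 = 218.828.
Rounded: 219.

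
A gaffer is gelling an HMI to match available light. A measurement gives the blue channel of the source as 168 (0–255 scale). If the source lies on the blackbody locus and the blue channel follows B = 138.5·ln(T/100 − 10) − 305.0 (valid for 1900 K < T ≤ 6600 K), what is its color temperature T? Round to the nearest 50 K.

4050 K

ln(t − 10) = (168 + 305.0) / 138.5 = 3.4152.
t − 10 = e^3.4152 = 30.422, so t = 40.422.
T = 100·t = 4042 K → 4050 K to the nearest 50 K.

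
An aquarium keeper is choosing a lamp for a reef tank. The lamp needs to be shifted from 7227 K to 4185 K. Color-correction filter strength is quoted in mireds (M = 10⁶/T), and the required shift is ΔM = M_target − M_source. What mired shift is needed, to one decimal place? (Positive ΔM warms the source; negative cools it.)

+100.6 mireds

M_source = 10⁶/7227 = 138.370; M_target = 10⁶/4185 = 238.949.
ΔM = 238.949 − 138.370 = 100.579 → +100.6 mireds, a warming shift.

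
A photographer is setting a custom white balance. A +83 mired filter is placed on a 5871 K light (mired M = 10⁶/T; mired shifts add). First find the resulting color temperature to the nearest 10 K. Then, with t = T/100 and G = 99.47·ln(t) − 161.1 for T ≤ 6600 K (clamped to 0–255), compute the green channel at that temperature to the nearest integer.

M_in = 10⁶/5871 = 170.33; M_out = 170.33 + (+83) = 253.33.
T_out = 10⁶/253.33 = 3947.4 K → 3950 K; t = 39.5.
G = 99.47·ln 39.5 − 161.1 = 99.47·3.6763 − 161.1 = 204.582.
Rounded: 205.

205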